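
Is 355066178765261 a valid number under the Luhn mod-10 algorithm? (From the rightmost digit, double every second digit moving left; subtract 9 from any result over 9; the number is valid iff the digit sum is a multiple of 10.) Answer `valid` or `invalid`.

From the right, keep odd positions and double even positions (subtract 9 from any doubled value over 9):
  doubled (positions 2,4,...): 3 1 5 5 3 0 1 → sum 18
  kept (positions 1,3,...): 1 2 6 8 1 6 5 3 → sum 32
Total = 50.
50 mod 10 = 0, so the number is valid.

valid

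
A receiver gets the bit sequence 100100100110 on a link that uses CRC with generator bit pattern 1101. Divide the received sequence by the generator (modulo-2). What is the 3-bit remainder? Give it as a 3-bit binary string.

000

Modulo-2 division of 100100100110 by 1101:
  pos 0: 1001 XOR 1101 = 0100
  pos 1: 1000 XOR 1101 = 0101
  pos 2: 1010 XOR 1101 = 0111
  pos 3: 1111 XOR 1101 = 0010
  pos 5: 1000 XOR 1101 = 0101
  pos 6: 1011 XOR 1101 = 0110
  pos 7: 1101 XOR 1101 = 0000
Remainder = 000 (zero — the frame passes the CRC check).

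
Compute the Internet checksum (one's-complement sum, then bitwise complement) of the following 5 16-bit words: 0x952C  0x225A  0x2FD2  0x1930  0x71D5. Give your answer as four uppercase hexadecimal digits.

One's-complement addition (fold any carry out of bit 15 back into bit 0):
  0x952C + 0x225A = 0x0B786
  0xB786 + 0x2FD2 = 0x0E758
  0xE758 + 0x1930 = 0x10088 → wrap carry → 0x0089
  0x0089 + 0x71D5 = 0x0725E
One's-complement sum = 0x725E.
Checksum = ~0x725E & 0xFFFF = 0x8DA1.

8DA1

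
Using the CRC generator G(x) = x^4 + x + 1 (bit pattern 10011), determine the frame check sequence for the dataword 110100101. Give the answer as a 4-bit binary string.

Append 4 zeros: 1101001010000. Divide by 10011 (XOR where the leading bit is 1):
  pos 0: 11010 XOR 10011 = 01001
  pos 1: 10010 XOR 10011 = 00001
  pos 5: 11010 XOR 10011 = 01001
  pos 6: 10010 XOR 10011 = 00001
Remainder (last 4 bits) = 0100. This is the CRC / FCS.

0100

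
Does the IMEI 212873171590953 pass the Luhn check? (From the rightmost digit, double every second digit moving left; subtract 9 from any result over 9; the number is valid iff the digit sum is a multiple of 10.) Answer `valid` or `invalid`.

From the right, keep odd positions and double even positions (subtract 9 from any doubled value over 9):
  doubled (positions 2,4,...): 1 0 1 5 6 7 2 → sum 22
  kept (positions 1,3,...): 3 9 9 1 1 7 2 2 → sum 34
Total = 56.
56 mod 10 = 6, so the number is invalid.

invalid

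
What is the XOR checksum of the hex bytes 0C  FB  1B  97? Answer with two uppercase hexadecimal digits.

XOR the bytes together:
  start with 0x0C
  0x0C ⊕ 0xFB = 0xF7
  0xF7 ⊕ 0x1B = 0xEC
  0xEC ⊕ 0x97 = 0x7B

7B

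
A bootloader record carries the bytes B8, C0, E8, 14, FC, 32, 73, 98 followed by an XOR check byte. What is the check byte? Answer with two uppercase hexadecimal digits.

A1

XOR the bytes together:
  start with 0xB8
  0xB8 ⊕ 0xC0 = 0x78
  0x78 ⊕ 0xE8 = 0x90
  0x90 ⊕ 0x14 = 0x84
  0x84 ⊕ 0xFC = 0x78
  0x78 ⊕ 0x32 = 0x4A
  0x4A ⊕ 0x73 = 0x39
  0x39 ⊕ 0x98 = 0xA1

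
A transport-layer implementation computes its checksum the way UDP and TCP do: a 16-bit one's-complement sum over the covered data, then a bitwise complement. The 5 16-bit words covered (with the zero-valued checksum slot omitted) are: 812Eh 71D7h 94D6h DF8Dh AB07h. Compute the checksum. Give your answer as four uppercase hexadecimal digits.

ED8D

One's-complement addition (fold any carry out of bit 15 back into bit 0):
  0x812E + 0x71D7 = 0x0F305
  0xF305 + 0x94D6 = 0x187DB → wrap carry → 0x87DC
  0x87DC + 0xDF8D = 0x16769 → wrap carry → 0x676A
  0x676A + 0xAB07 = 0x11271 → wrap carry → 0x1272
One's-complement sum = 0x1272.
Checksum = ~0x1272 & 0xFFFF = 0xED8D.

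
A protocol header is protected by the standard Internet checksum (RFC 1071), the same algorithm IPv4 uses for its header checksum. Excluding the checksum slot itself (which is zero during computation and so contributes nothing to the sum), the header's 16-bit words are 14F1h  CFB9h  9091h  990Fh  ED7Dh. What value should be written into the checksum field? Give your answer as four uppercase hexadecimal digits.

0436

One's-complement addition (fold any carry out of bit 15 back into bit 0):
  0x14F1 + 0xCFB9 = 0x0E4AA
  0xE4AA + 0x9091 = 0x1753B → wrap carry → 0x753C
  0x753C + 0x990F = 0x10E4B → wrap carry → 0x0E4C
  0x0E4C + 0xED7D = 0x0FBC9
One's-complement sum = 0xFBC9.
Checksum = ~0xFBC9 & 0xFFFF = 0x0436.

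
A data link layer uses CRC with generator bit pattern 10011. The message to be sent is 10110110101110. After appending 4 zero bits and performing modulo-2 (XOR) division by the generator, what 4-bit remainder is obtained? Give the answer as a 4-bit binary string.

Append 4 zeros: 101101101011100000. Divide by 10011 (XOR where the leading bit is 1):
  pos 0: 10110 XOR 10011 = 00101
  pos 2: 10111 XOR 10011 = 00100
  pos 4: 10001 XOR 10011 = 00010
  pos 7: 10011 XOR 10011 = 00000
  pos 12: 10000 XOR 10011 = 00011
Remainder (last 4 bits) = 0110. This is the CRC / FCS.

0110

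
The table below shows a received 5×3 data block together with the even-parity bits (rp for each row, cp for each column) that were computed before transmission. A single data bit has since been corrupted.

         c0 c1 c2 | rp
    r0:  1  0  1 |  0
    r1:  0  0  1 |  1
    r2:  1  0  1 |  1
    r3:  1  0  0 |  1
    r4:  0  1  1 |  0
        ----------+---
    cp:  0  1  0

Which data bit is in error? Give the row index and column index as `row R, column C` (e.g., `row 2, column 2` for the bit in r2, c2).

row 2, column 0

Recompute each row's even parity and compare to rp:
  r0: data parity 0, sent rp 0 → ok
  r1: data parity 1, sent rp 1 → ok
  r2: data parity 0, sent rp 1 → mismatch
  r3: data parity 1, sent rp 1 → ok
  r4: data parity 0, sent rp 0 → ok
Recompute each column's even parity and compare to cp:
  c0: data parity 1, sent cp 0 → mismatch
  c1: data parity 1, sent cp 1 → ok
  c2: data parity 0, sent cp 0 → ok
Exactly one row (r2) and one column (c0) fail → the flipped bit is at their intersection.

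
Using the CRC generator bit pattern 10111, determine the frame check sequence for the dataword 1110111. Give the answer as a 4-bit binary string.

Append 4 zeros: 11101110000. Divide by 10111 (XOR where the leading bit is 1):
  pos 0: 11101 XOR 10111 = 01010
  pos 1: 10101 XOR 10111 = 00010
  pos 4: 10100 XOR 10111 = 00011
Remainder (last 4 bits) = 1100. This is the CRC / FCS.

1100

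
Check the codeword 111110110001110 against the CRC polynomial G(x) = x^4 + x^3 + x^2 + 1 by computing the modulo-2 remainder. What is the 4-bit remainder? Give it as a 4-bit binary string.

0000

Modulo-2 division of 111110110001110 by 11101:
  pos 0: 11111 XOR 11101 = 00010
  pos 3: 10011 XOR 11101 = 01110
  pos 4: 11100 XOR 11101 = 00001
  pos 8: 10011 XOR 11101 = 01110
  pos 9: 11101 XOR 11101 = 00000
Remainder = 0000 (zero — the frame passes the CRC check).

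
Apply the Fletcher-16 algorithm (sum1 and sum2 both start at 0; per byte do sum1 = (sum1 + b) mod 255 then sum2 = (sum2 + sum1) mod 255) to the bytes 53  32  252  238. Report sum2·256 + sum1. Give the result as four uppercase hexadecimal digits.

Running sums (mod 255):
  after byte 0 (53): sum1=53, sum2=53
  after byte 1 (32): sum1=85, sum2=138
  after byte 2 (252): sum1=82, sum2=220
  after byte 3 (238): sum1=65, sum2=30
Checksum = sum2·256 + sum1 = 30·256 + 65 = 7745 = 0x1E41.

1E41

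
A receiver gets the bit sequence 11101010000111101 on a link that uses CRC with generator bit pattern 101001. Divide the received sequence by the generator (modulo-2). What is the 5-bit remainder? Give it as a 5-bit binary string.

Modulo-2 division of 11101010000111101 by 101001:
  pos 0: 111010 XOR 101001 = 010011
  pos 1: 100111 XOR 101001 = 001110
  pos 3: 111000 XOR 101001 = 010001
  pos 4: 100010 XOR 101001 = 001011
  pos 6: 101101 XOR 101001 = 000100
  pos 9: 100111 XOR 101001 = 001110
  pos 11: 111001 XOR 101001 = 010000
Remainder = 10000 (nonzero — an error is detected).

10000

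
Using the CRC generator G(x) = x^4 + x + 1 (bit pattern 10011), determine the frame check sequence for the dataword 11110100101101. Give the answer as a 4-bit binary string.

1111

Append 4 zeros: 111101001011010000. Divide by 10011 (XOR where the leading bit is 1):
  pos 0: 11110 XOR 10011 = 01101
  pos 1: 11011 XOR 10011 = 01000
  pos 2: 10000 XOR 10011 = 00011
  pos 5: 11010 XOR 10011 = 01001
  pos 6: 10011 XOR 10011 = 00000
  pos 11: 10100 XOR 10011 = 00111
  pos 13: 11100 XOR 10011 = 01111
Remainder (last 4 bits) = 1111. This is the CRC / FCS.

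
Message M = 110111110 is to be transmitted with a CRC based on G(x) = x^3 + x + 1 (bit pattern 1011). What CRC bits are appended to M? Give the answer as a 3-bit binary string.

Append 3 zeros: 110111110000. Divide by 1011 (XOR where the leading bit is 1):
  pos 0: 1101 XOR 1011 = 0110
  pos 1: 1101 XOR 1011 = 0110
  pos 2: 1101 XOR 1011 = 0110
  pos 3: 1101 XOR 1011 = 0110
  pos 4: 1101 XOR 1011 = 0110
  pos 5: 1100 XOR 1011 = 0111
  pos 6: 1110 XOR 1011 = 0101
  pos 7: 1010 XOR 1011 = 0001
Remainder (last 3 bits) = 010. This is the CRC / FCS.

010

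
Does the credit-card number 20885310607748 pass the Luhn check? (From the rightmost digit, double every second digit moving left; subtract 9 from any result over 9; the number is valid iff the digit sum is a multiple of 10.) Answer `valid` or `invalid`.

invalid

From the right, keep odd positions and double even positions (subtract 9 from any doubled value over 9):
  doubled (positions 2,4,...): 8 5 3 2 1 7 4 → sum 30
  kept (positions 1,3,...): 8 7 0 0 3 8 0 → sum 26
Total = 56.
56 mod 10 = 6, so the number is invalid.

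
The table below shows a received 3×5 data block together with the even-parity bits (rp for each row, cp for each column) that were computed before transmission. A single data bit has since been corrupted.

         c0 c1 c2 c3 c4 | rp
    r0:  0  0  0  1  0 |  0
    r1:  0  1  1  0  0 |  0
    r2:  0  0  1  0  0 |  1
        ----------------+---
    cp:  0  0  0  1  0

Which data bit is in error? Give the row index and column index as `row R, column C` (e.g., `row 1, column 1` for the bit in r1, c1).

Recompute each row's even parity and compare to rp:
  r0: data parity 1, sent rp 0 → mismatch
  r1: data parity 0, sent rp 0 → ok
  r2: data parity 1, sent rp 1 → ok
Recompute each column's even parity and compare to cp:
  c0: data parity 0, sent cp 0 → ok
  c1: data parity 1, sent cp 0 → mismatch
  c2: data parity 0, sent cp 0 → ok
  c3: data parity 1, sent cp 1 → ok
  c4: data parity 0, sent cp 0 → ok
Exactly one row (r0) and one column (c1) fail → the flipped bit is at their intersection.

row 0, column 1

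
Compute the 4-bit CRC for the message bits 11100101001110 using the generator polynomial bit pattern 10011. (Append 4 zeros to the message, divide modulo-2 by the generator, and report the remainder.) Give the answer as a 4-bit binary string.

1110

Append 4 zeros: 111001010011100000. Divide by 10011 (XOR where the leading bit is 1):
  pos 0: 11100 XOR 10011 = 01111
  pos 1: 11111 XOR 10011 = 01100
  pos 2: 11000 XOR 10011 = 01011
  pos 3: 10111 XOR 10011 = 00100
  pos 5: 10000 XOR 10011 = 00011
  pos 8: 11111 XOR 10011 = 01100
  pos 9: 11000 XOR 10011 = 01011
  pos 10: 10110 XOR 10011 = 00101
  pos 12: 10100 XOR 10011 = 00111
Remainder (last 4 bits) = 1110. This is the CRC / FCS.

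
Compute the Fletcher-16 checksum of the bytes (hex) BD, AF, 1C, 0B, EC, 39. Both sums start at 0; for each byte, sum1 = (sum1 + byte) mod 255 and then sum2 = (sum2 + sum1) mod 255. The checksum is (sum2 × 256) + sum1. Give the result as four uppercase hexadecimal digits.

Running sums (mod 255):
  after byte 0 (BD): sum1=189, sum2=189
  after byte 1 (AF): sum1=109, sum2=43
  after byte 2 (1C): sum1=137, sum2=180
  after byte 3 (0B): sum1=148, sum2=73
  after byte 4 (EC): sum1=129, sum2=202
  after byte 5 (39): sum1=186, sum2=133
Checksum = sum2·256 + sum1 = 133·256 + 186 = 34234 = 0x85BA.

85BA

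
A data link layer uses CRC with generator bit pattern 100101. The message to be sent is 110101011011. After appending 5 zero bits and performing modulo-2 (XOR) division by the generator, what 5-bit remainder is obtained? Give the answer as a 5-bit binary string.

00111

Append 5 zeros: 11010101101100000. Divide by 100101 (XOR where the leading bit is 1):
  pos 0: 110101 XOR 100101 = 010000
  pos 1: 100000 XOR 100101 = 000101
  pos 4: 101110 XOR 100101 = 001011
  pos 6: 101111 XOR 100101 = 001010
  pos 8: 101000 XOR 100101 = 001101
  pos 10: 110100 XOR 100101 = 010001
  pos 11: 100010 XOR 100101 = 000111
Remainder (last 5 bits) = 00111. This is the CRC / FCS.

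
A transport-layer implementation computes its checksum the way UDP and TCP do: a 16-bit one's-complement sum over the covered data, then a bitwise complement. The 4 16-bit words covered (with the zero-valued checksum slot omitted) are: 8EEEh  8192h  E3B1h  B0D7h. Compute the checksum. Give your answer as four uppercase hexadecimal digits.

One's-complement addition (fold any carry out of bit 15 back into bit 0):
  0x8EEE + 0x8192 = 0x11080 → wrap carry → 0x1081
  0x1081 + 0xE3B1 = 0x0F432
  0xF432 + 0xB0D7 = 0x1A509 → wrap carry → 0xA50A
One's-complement sum = 0xA50A.
Checksum = ~0xA50A & 0xFFFF = 0x5AF5.

5AF5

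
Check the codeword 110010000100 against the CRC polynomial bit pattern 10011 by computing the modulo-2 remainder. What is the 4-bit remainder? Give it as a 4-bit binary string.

0110

Modulo-2 division of 110010000100 by 10011:
  pos 0: 11001 XOR 10011 = 01010
  pos 1: 10100 XOR 10011 = 00111
  pos 3: 11100 XOR 10011 = 01111
  pos 4: 11110 XOR 10011 = 01101
  pos 5: 11011 XOR 10011 = 01000
  pos 6: 10000 XOR 10011 = 00011
Remainder = 0110 (nonzero — an error is detected).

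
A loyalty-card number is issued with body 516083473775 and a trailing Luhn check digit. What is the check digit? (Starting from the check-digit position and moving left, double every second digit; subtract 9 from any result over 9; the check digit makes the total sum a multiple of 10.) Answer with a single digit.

8

Partial digits right→left: 5 7 7 3 7 4 3 8 0 6 1 5
Double every second digit counting from the check-digit position (so the 1st, 3rd, 5th, ... of the partial from the right).
  doubled (with −9 where >9): 1 5 5 6 0 2 → sum 19
  kept as-is: 7 3 4 8 6 5 → sum 33
Total = 19 + 33 = 52.
Check digit = (10 − (52 mod 10)) mod 10 = 8.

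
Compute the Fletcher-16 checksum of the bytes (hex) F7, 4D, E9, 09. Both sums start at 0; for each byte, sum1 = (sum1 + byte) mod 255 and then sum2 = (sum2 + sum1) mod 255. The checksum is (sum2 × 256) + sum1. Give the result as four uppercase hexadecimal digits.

Running sums (mod 255):
  after byte 0 (F7): sum1=247, sum2=247
  after byte 1 (4D): sum1=69, sum2=61
  after byte 2 (E9): sum1=47, sum2=108
  after byte 3 (09): sum1=56, sum2=164
Checksum = sum2·256 + sum1 = 164·256 + 56 = 42040 = 0xA438.

A438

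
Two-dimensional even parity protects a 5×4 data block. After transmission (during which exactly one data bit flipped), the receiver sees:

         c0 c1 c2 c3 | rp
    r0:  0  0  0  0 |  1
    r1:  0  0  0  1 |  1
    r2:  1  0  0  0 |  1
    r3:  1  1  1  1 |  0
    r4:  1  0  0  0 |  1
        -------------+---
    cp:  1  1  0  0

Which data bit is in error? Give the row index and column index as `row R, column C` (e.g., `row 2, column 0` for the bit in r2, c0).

Recompute each row's even parity and compare to rp:
  r0: data parity 0, sent rp 1 → mismatch
  r1: data parity 1, sent rp 1 → ok
  r2: data parity 1, sent rp 1 → ok
  r3: data parity 0, sent rp 0 → ok
  r4: data parity 1, sent rp 1 → ok
Recompute each column's even parity and compare to cp:
  c0: data parity 1, sent cp 1 → ok
  c1: data parity 1, sent cp 1 → ok
  c2: data parity 1, sent cp 0 → mismatch
  c3: data parity 0, sent cp 0 → ok
Exactly one row (r0) and one column (c2) fail → the flipped bit is at their intersection.

row 0, column 2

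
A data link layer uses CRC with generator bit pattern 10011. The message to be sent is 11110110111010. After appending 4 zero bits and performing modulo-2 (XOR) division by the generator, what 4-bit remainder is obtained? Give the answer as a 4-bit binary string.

1101

Append 4 zeros: 111101101110100000. Divide by 10011 (XOR where the leading bit is 1):
  pos 0: 11110 XOR 10011 = 01101
  pos 1: 11011 XOR 10011 = 01000
  pos 2: 10001 XOR 10011 = 00010
  pos 5: 10011 XOR 10011 = 00000
  pos 10: 10100 XOR 10011 = 00111
  pos 12: 11100 XOR 10011 = 01111
  pos 13: 11110 XOR 10011 = 01101
Remainder (last 4 bits) = 1101. This is the CRC / FCS.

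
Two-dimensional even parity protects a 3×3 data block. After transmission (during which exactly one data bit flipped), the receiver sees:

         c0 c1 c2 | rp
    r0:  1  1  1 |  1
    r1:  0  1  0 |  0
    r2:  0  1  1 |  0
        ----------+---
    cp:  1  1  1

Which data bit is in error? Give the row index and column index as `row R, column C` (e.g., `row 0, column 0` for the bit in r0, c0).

row 1, column 2

Recompute each row's even parity and compare to rp:
  r0: data parity 1, sent rp 1 → ok
  r1: data parity 1, sent rp 0 → mismatch
  r2: data parity 0, sent rp 0 → ok
Recompute each column's even parity and compare to cp:
  c0: data parity 1, sent cp 1 → ok
  c1: data parity 1, sent cp 1 → ok
  c2: data parity 0, sent cp 1 → mismatch
Exactly one row (r1) and one column (c2) fail → the flipped bit is at their intersection.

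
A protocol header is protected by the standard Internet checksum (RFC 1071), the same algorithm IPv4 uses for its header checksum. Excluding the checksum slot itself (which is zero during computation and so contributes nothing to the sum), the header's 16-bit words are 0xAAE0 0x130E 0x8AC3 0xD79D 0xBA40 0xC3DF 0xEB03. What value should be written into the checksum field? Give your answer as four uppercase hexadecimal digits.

One's-complement addition (fold any carry out of bit 15 back into bit 0):
  0xAAE0 + 0x130E = 0x0BDEE
  0xBDEE + 0x8AC3 = 0x148B1 → wrap carry → 0x48B2
  0x48B2 + 0xD79D = 0x1204F → wrap carry → 0x2050
  0x2050 + 0xBA40 = 0x0DA90
  0xDA90 + 0xC3DF = 0x19E6F → wrap carry → 0x9E70
  0x9E70 + 0xEB03 = 0x18973 → wrap carry → 0x8974
One's-complement sum = 0x8974.
Checksum = ~0x8974 & 0xFFFF = 0x768B.

768B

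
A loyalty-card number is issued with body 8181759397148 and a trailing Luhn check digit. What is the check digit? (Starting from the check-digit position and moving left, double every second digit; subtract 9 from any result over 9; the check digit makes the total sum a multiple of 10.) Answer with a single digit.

Partial digits right→left: 8 4 1 7 9 3 9 5 7 1 8 1 8
Double every second digit counting from the check-digit position (so the 1st, 3rd, 5th, ... of the partial from the right).
  doubled (with −9 where >9): 7 2 9 9 5 7 7 → sum 46
  kept as-is: 4 7 3 5 1 1 → sum 21
Total = 46 + 21 = 67.
Check digit = (10 − (67 mod 10)) mod 10 = 3.

3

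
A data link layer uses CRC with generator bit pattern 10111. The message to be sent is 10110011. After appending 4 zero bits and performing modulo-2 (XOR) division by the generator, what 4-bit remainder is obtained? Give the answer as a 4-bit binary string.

Append 4 zeros: 101100110000. Divide by 10111 (XOR where the leading bit is 1):
  pos 0: 10110 XOR 10111 = 00001
  pos 4: 10110 XOR 10111 = 00001
Remainder (last 4 bits) = 1000. This is the CRC / FCS.

1000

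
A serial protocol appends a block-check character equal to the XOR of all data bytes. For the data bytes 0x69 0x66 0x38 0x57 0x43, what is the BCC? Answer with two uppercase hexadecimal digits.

23

XOR the bytes together:
  start with 0x69
  0x69 ⊕ 0x66 = 0x0F
  0x0F ⊕ 0x38 = 0x37
  0x37 ⊕ 0x57 = 0x60
  0x60 ⊕ 0x43 = 0x23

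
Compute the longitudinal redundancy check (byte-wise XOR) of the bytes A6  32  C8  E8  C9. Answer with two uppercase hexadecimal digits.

7D

XOR the bytes together:
  start with 0xA6
  0xA6 ⊕ 0x32 = 0x94
  0x94 ⊕ 0xC8 = 0x5C
  0x5C ⊕ 0xE8 = 0xB4
  0xB4 ⊕ 0xC9 = 0x7D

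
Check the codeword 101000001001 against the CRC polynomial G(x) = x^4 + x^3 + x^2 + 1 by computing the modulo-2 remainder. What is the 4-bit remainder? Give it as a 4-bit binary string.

0000

Modulo-2 division of 101000001001 by 11101:
  pos 0: 10100 XOR 11101 = 01001
  pos 1: 10010 XOR 11101 = 01111
  pos 2: 11110 XOR 11101 = 00011
  pos 5: 11010 XOR 11101 = 00111
  pos 7: 11101 XOR 11101 = 00000
Remainder = 0000 (zero — the frame passes the CRC check).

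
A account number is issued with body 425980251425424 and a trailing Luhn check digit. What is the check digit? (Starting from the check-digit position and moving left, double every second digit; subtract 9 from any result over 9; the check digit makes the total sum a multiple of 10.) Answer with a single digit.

1

Partial digits right→left: 4 2 4 5 2 4 1 5 2 0 8 9 5 2 4
Double every second digit counting from the check-digit position (so the 1st, 3rd, 5th, ... of the partial from the right).
  doubled (with −9 where >9): 8 8 4 2 4 7 1 8 → sum 42
  kept as-is: 2 5 4 5 0 9 2 → sum 27
Total = 42 + 27 = 69.
Check digit = (10 − (69 mod 10)) mod 10 = 1.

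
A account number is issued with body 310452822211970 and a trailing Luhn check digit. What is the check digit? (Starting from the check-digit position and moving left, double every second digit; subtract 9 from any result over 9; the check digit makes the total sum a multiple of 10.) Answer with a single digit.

Partial digits right→left: 0 7 9 1 1 2 2 2 8 2 5 4 0 1 3
Double every second digit counting from the check-digit position (so the 1st, 3rd, 5th, ... of the partial from the right).
  doubled (with −9 where >9): 0 9 2 4 7 1 0 6 → sum 29
  kept as-is: 7 1 2 2 2 4 1 → sum 19
Total = 29 + 19 = 48.
Check digit = (10 − (48 mod 10)) mod 10 = 2.

2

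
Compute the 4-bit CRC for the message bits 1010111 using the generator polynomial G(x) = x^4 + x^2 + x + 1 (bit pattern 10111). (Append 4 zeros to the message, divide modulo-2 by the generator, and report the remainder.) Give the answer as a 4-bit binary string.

1000

Append 4 zeros: 10101110000. Divide by 10111 (XOR where the leading bit is 1):
  pos 0: 10101 XOR 10111 = 00010
  pos 3: 10110 XOR 10111 = 00001
Remainder (last 4 bits) = 1000. This is the CRC / FCS.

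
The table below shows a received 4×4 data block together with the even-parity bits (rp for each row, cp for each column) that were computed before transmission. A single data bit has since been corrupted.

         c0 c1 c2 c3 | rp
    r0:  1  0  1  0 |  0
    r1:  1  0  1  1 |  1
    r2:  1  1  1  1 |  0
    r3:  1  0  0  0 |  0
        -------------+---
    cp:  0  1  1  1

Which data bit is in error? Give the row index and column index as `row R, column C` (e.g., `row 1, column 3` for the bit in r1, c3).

row 3, column 3

Recompute each row's even parity and compare to rp:
  r0: data parity 0, sent rp 0 → ok
  r1: data parity 1, sent rp 1 → ok
  r2: data parity 0, sent rp 0 → ok
  r3: data parity 1, sent rp 0 → mismatch
Recompute each column's even parity and compare to cp:
  c0: data parity 0, sent cp 0 → ok
  c1: data parity 1, sent cp 1 → ok
  c2: data parity 1, sent cp 1 → ok
  c3: data parity 0, sent cp 1 → mismatch
Exactly one row (r3) and one column (c3) fail → the flipped bit is at their intersection.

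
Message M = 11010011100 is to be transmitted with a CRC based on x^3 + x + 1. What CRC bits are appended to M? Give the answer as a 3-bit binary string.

010

Append 3 zeros: 11010011100000. Divide by 1011 (XOR where the leading bit is 1):
  pos 0: 1101 XOR 1011 = 0110
  pos 1: 1100 XOR 1011 = 0111
  pos 2: 1110 XOR 1011 = 0101
  pos 3: 1011 XOR 1011 = 0000
  pos 7: 1100 XOR 1011 = 0111
  pos 8: 1110 XOR 1011 = 0101
  pos 9: 1010 XOR 1011 = 0001
Remainder (last 3 bits) = 010. This is the CRC / FCS.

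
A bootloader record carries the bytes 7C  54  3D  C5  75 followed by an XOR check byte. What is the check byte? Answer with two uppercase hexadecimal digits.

A5

XOR the bytes together:
  start with 0x7C
  0x7C ⊕ 0x54 = 0x28
  0x28 ⊕ 0x3D = 0x15
  0x15 ⊕ 0xC5 = 0xD0
  0xD0 ⊕ 0x75 = 0xA5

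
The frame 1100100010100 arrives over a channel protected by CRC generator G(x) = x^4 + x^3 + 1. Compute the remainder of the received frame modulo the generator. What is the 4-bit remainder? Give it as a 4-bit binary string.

1101

Modulo-2 division of 1100100010100 by 11001:
  pos 0: 11001 XOR 11001 = 00000
  pos 8: 10100 XOR 11001 = 01101
Remainder = 1101 (nonzero — an error is detected).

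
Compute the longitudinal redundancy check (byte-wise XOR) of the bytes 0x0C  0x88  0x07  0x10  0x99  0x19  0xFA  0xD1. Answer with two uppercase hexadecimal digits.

38

XOR the bytes together:
  start with 0x0C
  0x0C ⊕ 0x88 = 0x84
  0x84 ⊕ 0x07 = 0x83
  0x83 ⊕ 0x10 = 0x93
  0x93 ⊕ 0x99 = 0x0A
  0x0A ⊕ 0x19 = 0x13
  0x13 ⊕ 0xFA = 0xE9
  0xE9 ⊕ 0xD1 = 0x38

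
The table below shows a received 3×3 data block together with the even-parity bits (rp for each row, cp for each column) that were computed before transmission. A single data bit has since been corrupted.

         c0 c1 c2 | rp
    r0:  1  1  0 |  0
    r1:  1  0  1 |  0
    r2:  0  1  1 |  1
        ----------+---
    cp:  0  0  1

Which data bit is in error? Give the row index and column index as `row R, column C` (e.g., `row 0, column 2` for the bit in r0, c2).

Recompute each row's even parity and compare to rp:
  r0: data parity 0, sent rp 0 → ok
  r1: data parity 0, sent rp 0 → ok
  r2: data parity 0, sent rp 1 → mismatch
Recompute each column's even parity and compare to cp:
  c0: data parity 0, sent cp 0 → ok
  c1: data parity 0, sent cp 0 → ok
  c2: data parity 0, sent cp 1 → mismatch
Exactly one row (r2) and one column (c2) fail → the flipped bit is at their intersection.

row 2, column 2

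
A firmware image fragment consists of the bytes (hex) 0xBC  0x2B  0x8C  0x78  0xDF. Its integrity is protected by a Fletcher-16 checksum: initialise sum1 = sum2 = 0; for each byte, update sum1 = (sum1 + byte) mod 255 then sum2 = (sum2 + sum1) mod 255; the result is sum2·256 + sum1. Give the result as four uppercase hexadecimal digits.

Running sums (mod 255):
  after byte 0 (0xBC): sum1=188, sum2=188
  after byte 1 (0x2B): sum1=231, sum2=164
  after byte 2 (0x8C): sum1=116, sum2=25
  after byte 3 (0x78): sum1=236, sum2=6
  after byte 4 (0xDF): sum1=204, sum2=210
Checksum = sum2·256 + sum1 = 210·256 + 204 = 53964 = 0xD2CC.

D2CC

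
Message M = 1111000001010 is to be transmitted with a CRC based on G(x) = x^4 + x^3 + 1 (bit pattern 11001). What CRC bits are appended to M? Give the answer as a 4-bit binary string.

0101

Append 4 zeros: 11110000010100000. Divide by 11001 (XOR where the leading bit is 1):
  pos 0: 11110 XOR 11001 = 00111
  pos 2: 11100 XOR 11001 = 00101
  pos 4: 10100 XOR 11001 = 01101
  pos 5: 11011 XOR 11001 = 00010
  pos 8: 10010 XOR 11001 = 01011
  pos 9: 10110 XOR 11001 = 01111
  pos 10: 11110 XOR 11001 = 00111
  pos 12: 11100 XOR 11001 = 00101
Remainder (last 4 bits) = 0101. This is the CRC / FCS.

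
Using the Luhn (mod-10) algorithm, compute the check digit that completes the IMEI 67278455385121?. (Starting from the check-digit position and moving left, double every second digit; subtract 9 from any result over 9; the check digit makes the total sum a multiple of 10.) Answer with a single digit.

Partial digits right→left: 1 2 1 5 8 3 5 5 4 8 7 2 7 6
Double every second digit counting from the check-digit position (so the 1st, 3rd, 5th, ... of the partial from the right).
  doubled (with −9 where >9): 2 2 7 1 8 5 5 → sum 30
  kept as-is: 2 5 3 5 8 2 6 → sum 31
Total = 30 + 31 = 61.
Check digit = (10 − (61 mod 10)) mod 10 = 9.

9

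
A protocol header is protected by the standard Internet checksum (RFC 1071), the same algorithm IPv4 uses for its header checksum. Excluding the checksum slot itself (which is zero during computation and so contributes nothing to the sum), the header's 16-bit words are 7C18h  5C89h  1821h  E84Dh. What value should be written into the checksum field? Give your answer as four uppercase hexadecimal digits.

26EF

One's-complement addition (fold any carry out of bit 15 back into bit 0):
  0x7C18 + 0x5C89 = 0x0D8A1
  0xD8A1 + 0x1821 = 0x0F0C2
  0xF0C2 + 0xE84D = 0x1D90F → wrap carry → 0xD910
One's-complement sum = 0xD910.
Checksum = ~0xD910 & 0xFFFF = 0x26EF.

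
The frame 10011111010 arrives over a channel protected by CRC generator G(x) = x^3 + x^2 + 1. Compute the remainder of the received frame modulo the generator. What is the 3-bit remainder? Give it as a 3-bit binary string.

001

Modulo-2 division of 10011111010 by 1101:
  pos 0: 1001 XOR 1101 = 0100
  pos 1: 1001 XOR 1101 = 0100
  pos 2: 1001 XOR 1101 = 0100
  pos 3: 1001 XOR 1101 = 0100
  pos 4: 1001 XOR 1101 = 0100
  pos 5: 1000 XOR 1101 = 0101
  pos 6: 1011 XOR 1101 = 0110
  pos 7: 1100 XOR 1101 = 0001
Remainder = 001 (nonzero — an error is detected).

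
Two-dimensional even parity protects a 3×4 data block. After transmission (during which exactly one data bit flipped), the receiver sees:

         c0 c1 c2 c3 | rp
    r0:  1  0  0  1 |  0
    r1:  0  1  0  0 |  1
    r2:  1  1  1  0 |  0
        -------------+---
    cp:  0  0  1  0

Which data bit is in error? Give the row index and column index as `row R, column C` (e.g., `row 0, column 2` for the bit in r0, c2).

Recompute each row's even parity and compare to rp:
  r0: data parity 0, sent rp 0 → ok
  r1: data parity 1, sent rp 1 → ok
  r2: data parity 1, sent rp 0 → mismatch
Recompute each column's even parity and compare to cp:
  c0: data parity 0, sent cp 0 → ok
  c1: data parity 0, sent cp 0 → ok
  c2: data parity 1, sent cp 1 → ok
  c3: data parity 1, sent cp 0 → mismatch
Exactly one row (r2) and one column (c3) fail → the flipped bit is at their intersection.

row 2, column 3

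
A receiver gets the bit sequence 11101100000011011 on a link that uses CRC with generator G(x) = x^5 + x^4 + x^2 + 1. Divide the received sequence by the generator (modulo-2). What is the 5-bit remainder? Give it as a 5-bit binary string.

10000

Modulo-2 division of 11101100000011011 by 110101:
  pos 0: 111011 XOR 110101 = 001110
  pos 2: 111000 XOR 110101 = 001101
  pos 4: 110100 XOR 110101 = 000001
  pos 9: 100110 XOR 110101 = 010011
  pos 10: 100111 XOR 110101 = 010010
  pos 11: 100101 XOR 110101 = 010000
Remainder = 10000 (nonzero — an error is detected).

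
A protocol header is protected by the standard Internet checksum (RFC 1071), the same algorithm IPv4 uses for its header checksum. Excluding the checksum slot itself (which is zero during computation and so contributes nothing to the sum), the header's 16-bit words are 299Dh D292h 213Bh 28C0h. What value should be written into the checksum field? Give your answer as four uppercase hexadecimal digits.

One's-complement addition (fold any carry out of bit 15 back into bit 0):
  0x299D + 0xD292 = 0x0FC2F
  0xFC2F + 0x213B = 0x11D6A → wrap carry → 0x1D6B
  0x1D6B + 0x28C0 = 0x0462B
One's-complement sum = 0x462B.
Checksum = ~0x462B & 0xFFFF = 0xB9D4.

B9D4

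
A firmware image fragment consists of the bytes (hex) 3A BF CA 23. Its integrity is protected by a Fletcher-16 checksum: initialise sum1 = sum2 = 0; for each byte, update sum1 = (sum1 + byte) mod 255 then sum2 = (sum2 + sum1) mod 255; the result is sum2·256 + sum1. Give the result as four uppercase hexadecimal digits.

E0E7

Running sums (mod 255):
  after byte 0 (3A): sum1=58, sum2=58
  after byte 1 (BF): sum1=249, sum2=52
  after byte 2 (CA): sum1=196, sum2=248
  after byte 3 (23): sum1=231, sum2=224
Checksum = sum2·256 + sum1 = 224·256 + 231 = 57575 = 0xE0E7.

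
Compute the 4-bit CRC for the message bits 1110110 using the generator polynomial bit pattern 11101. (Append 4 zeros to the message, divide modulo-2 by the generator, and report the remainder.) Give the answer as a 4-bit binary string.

0111

Append 4 zeros: 11101100000. Divide by 11101 (XOR where the leading bit is 1):
  pos 0: 11101 XOR 11101 = 00000
  pos 5: 10000 XOR 11101 = 01101
  pos 6: 11010 XOR 11101 = 00111
Remainder (last 4 bits) = 0111. This is the CRC / FCS.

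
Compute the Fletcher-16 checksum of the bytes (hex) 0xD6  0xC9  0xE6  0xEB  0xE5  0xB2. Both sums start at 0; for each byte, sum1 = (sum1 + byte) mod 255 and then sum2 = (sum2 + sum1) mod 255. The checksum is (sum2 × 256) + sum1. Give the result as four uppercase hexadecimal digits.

Running sums (mod 255):
  after byte 0 (0xD6): sum1=214, sum2=214
  after byte 1 (0xC9): sum1=160, sum2=119
  after byte 2 (0xE6): sum1=135, sum2=254
  after byte 3 (0xEB): sum1=115, sum2=114
  after byte 4 (0xE5): sum1=89, sum2=203
  after byte 5 (0xB2): sum1=12, sum2=215
Checksum = sum2·256 + sum1 = 215·256 + 12 = 55052 = 0xD70C.

D70C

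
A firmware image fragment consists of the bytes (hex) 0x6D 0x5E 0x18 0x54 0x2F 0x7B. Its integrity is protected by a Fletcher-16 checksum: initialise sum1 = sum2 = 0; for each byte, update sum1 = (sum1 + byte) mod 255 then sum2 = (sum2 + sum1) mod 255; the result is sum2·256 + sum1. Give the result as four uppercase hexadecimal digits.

Running sums (mod 255):
  after byte 0 (0x6D): sum1=109, sum2=109
  after byte 1 (0x5E): sum1=203, sum2=57
  after byte 2 (0x18): sum1=227, sum2=29
  after byte 3 (0x54): sum1=56, sum2=85
  after byte 4 (0x2F): sum1=103, sum2=188
  after byte 5 (0x7B): sum1=226, sum2=159
Checksum = sum2·256 + sum1 = 159·256 + 226 = 40930 = 0x9FE2.

9FE2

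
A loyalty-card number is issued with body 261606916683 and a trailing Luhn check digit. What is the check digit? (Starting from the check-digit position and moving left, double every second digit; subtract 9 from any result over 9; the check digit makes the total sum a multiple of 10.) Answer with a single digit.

Partial digits right→left: 3 8 6 6 1 9 6 0 6 1 6 2
Double every second digit counting from the check-digit position (so the 1st, 3rd, 5th, ... of the partial from the right).
  doubled (with −9 where >9): 6 3 2 3 3 3 → sum 20
  kept as-is: 8 6 9 0 1 2 → sum 26
Total = 20 + 26 = 46.
Check digit = (10 − (46 mod 10)) mod 10 = 4.

4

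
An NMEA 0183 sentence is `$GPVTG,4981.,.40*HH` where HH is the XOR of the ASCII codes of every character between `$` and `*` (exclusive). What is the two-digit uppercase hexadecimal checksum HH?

52

XOR the ASCII codes of the payload characters:
  'G' = 0x47 → acc = 0x47
  'P' = 0x50 → acc = 0x17
  'V' = 0x56 → acc = 0x41
  'T' = 0x54 → acc = 0x15
  'G' = 0x47 → acc = 0x52
  ',' = 0x2C → acc = 0x7E
  '4' = 0x34 → acc = 0x4A
  '9' = 0x39 → acc = 0x73
  '8' = 0x38 → acc = 0x4B
  '1' = 0x31 → acc = 0x7A
  '.' = 0x2E → acc = 0x54
  ',' = 0x2C → acc = 0x78
  '.' = 0x2E → acc = 0x56
  '4' = 0x34 → acc = 0x62
  '0' = 0x30 → acc = 0x52
Checksum = 0x52.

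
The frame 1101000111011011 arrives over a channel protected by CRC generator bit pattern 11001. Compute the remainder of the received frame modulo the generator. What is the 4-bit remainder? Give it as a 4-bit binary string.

Modulo-2 division of 1101000111011011 by 11001:
  pos 0: 11010 XOR 11001 = 00011
  pos 3: 11001 XOR 11001 = 00000
  pos 8: 11011 XOR 11001 = 00010
  pos 11: 10011 XOR 11001 = 01010
Remainder = 1010 (nonzero — an error is detected).

1010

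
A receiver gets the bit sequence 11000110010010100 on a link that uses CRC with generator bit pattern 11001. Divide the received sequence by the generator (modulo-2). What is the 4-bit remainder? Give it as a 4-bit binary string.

Modulo-2 division of 11000110010010100 by 11001:
  pos 0: 11000 XOR 11001 = 00001
  pos 4: 11100 XOR 11001 = 00101
  pos 6: 10110 XOR 11001 = 01111
  pos 7: 11110 XOR 11001 = 00111
  pos 9: 11110 XOR 11001 = 00111
  pos 11: 11110 XOR 11001 = 00111
Remainder = 1110 (nonzero — an error is detected).

1110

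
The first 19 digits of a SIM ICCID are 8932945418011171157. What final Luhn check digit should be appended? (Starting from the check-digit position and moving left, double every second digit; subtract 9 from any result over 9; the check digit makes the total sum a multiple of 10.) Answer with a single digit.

Partial digits right→left: 7 5 1 1 7 1 1 1 0 8 1 4 5 4 9 2 3 9 8
Double every second digit counting from the check-digit position (so the 1st, 3rd, 5th, ... of the partial from the right).
  doubled (with −9 where >9): 5 2 5 2 0 2 1 9 6 7 → sum 39
  kept as-is: 5 1 1 1 8 4 4 2 9 → sum 35
Total = 39 + 35 = 74.
Check digit = (10 − (74 mod 10)) mod 10 = 6.

6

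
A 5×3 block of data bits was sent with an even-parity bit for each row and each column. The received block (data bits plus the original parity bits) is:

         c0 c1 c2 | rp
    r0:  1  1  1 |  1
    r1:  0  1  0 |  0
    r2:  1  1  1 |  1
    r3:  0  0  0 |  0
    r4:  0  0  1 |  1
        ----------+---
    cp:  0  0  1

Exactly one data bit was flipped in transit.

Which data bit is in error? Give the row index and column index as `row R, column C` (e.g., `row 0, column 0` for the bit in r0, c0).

row 1, column 1

Recompute each row's even parity and compare to rp:
  r0: data parity 1, sent rp 1 → ok
  r1: data parity 1, sent rp 0 → mismatch
  r2: data parity 1, sent rp 1 → ok
  r3: data parity 0, sent rp 0 → ok
  r4: data parity 1, sent rp 1 → ok
Recompute each column's even parity and compare to cp:
  c0: data parity 0, sent cp 0 → ok
  c1: data parity 1, sent cp 0 → mismatch
  c2: data parity 1, sent cp 1 → ok
Exactly one row (r1) and one column (c1) fail → the flipped bit is at their intersection.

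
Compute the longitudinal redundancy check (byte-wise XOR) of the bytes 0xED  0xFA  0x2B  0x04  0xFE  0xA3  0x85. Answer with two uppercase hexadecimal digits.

XOR the bytes together:
  start with 0xED
  0xED ⊕ 0xFA = 0x17
  0x17 ⊕ 0x2B = 0x3C
  0x3C ⊕ 0x04 = 0x38
  0x38 ⊕ 0xFE = 0xC6
  0xC6 ⊕ 0xA3 = 0x65
  0x65 ⊕ 0x85 = 0xE0

E0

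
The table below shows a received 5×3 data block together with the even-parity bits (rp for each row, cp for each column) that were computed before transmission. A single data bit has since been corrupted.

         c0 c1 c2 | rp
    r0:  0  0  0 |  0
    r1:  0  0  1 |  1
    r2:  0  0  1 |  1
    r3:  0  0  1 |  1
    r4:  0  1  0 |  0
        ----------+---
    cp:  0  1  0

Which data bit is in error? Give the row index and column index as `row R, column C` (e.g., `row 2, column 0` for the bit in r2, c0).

Recompute each row's even parity and compare to rp:
  r0: data parity 0, sent rp 0 → ok
  r1: data parity 1, sent rp 1 → ok
  r2: data parity 1, sent rp 1 → ok
  r3: data parity 1, sent rp 1 → ok
  r4: data parity 1, sent rp 0 → mismatch
Recompute each column's even parity and compare to cp:
  c0: data parity 0, sent cp 0 → ok
  c1: data parity 1, sent cp 1 → ok
  c2: data parity 1, sent cp 0 → mismatch
Exactly one row (r4) and one column (c2) fail → the flipped bit is at their intersection.

row 4, column 2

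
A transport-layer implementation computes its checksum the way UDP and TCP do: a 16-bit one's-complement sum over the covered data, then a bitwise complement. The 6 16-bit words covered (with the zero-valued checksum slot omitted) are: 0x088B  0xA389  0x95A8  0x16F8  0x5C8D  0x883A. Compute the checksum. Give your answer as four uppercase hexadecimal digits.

C282

One's-complement addition (fold any carry out of bit 15 back into bit 0):
  0x088B + 0xA389 = 0x0AC14
  0xAC14 + 0x95A8 = 0x141BC → wrap carry → 0x41BD
  0x41BD + 0x16F8 = 0x058B5
  0x58B5 + 0x5C8D = 0x0B542
  0xB542 + 0x883A = 0x13D7C → wrap carry → 0x3D7D
One's-complement sum = 0x3D7D.
Checksum = ~0x3D7D & 0xFFFF = 0xC282.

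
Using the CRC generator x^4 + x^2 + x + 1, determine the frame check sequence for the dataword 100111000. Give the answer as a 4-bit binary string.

1001

Append 4 zeros: 1001110000000. Divide by 10111 (XOR where the leading bit is 1):
  pos 0: 10011 XOR 10111 = 00100
  pos 2: 10010 XOR 10111 = 00101
  pos 4: 10100 XOR 10111 = 00011
  pos 7: 11000 XOR 10111 = 01111
  pos 8: 11110 XOR 10111 = 01001
Remainder (last 4 bits) = 1001. This is the CRC / FCS.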